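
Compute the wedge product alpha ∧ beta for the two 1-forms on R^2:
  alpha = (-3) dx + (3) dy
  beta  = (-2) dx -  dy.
alpha ∧ beta = (9) dx ∧ dy

Distribute the wedge, using dx_i ∧ dx_j = -dx_j ∧ dx_i and dx_i ∧ dx_i = 0. For each pair (i, j) with i < j, the coefficient of dx_i ∧ dx_j in alpha ∧ beta is (alpha_i * beta_j - alpha_j * beta_i). Collecting: alpha ∧ beta = (9) dx ∧ dy.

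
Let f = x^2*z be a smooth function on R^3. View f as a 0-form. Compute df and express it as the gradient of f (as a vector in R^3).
df = (2*x*z) dx + (0) dy + (x^2) dz; grad f = (2*x*z, 0, x^2)

For a 0-form f, d f = (∂f/∂x) dx + (∂f/∂y) dy + (∂f/∂z) dz. The components of the vector representation are exactly the entries of grad f in Cartesian coordinates:
  ∂f/∂x = 2*x*z
  ∂f/∂y = 0
  ∂f/∂z = x^2.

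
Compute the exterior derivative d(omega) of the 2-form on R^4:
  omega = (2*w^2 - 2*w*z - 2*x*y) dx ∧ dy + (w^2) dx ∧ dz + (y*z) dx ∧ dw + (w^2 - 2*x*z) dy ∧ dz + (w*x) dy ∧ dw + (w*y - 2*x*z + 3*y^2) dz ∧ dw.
d(omega) = (-2*w - 2*z) dx ∧ dy ∧ dz + (5*w - 3*z) dx ∧ dy ∧ dw + (2*w - y - 2*z) dx ∧ dz ∧ dw + (3*w + 6*y) dy ∧ dz ∧ dw

For a 2-form omega = sum_{i<j} g_{ij} dx_i ∧ dx_j, the exterior derivative is
  d(omega) = sum_{i<j} d(g_{ij}) ∧ dx_i ∧ dx_j = sum_{i<j, k} (∂g_{ij}/∂x_k) dx_k ∧ dx_i ∧ dx_j.
Expand each term, using dx_k ∧ dx_i ∧ dx_j = sgn(permutation) dx_{(a)} ∧ dx_{(b)} ∧ dx_{(c)} with (a < b < c) sorted:
  d(2*w^2 - 2*w*z - 2*x*y) includes (∂/∂z)(2*w^2 - 2*w*z - 2*x*y) dz = (-2*w) dz, which multiplied by dx ∧ dy gives (-2*w) dx ∧ dy ∧ dz
  d(2*w^2 - 2*w*z - 2*x*y) includes (∂/∂w)(2*w^2 - 2*w*z - 2*x*y) dw = (4*w - 2*z) dw, which multiplied by dx ∧ dy gives (4*w - 2*z) dx ∧ dy ∧ dw
  d(w^2) includes (∂/∂w)(w^2) dw = (2*w) dw, which multiplied by dx ∧ dz gives (2*w) dx ∧ dz ∧ dw
  d(y*z) includes (∂/∂y)(y*z) dy = (z) dy, which multiplied by dx ∧ dw gives (-z) dx ∧ dy ∧ dw
  d(y*z) includes (∂/∂z)(y*z) dz = (y) dz, which multiplied by dx ∧ dw gives (-y) dx ∧ dz ∧ dw
  d(w^2 - 2*x*z) includes (∂/∂x)(w^2 - 2*x*z) dx = (-2*z) dx, which multiplied by dy ∧ dz gives (-2*z) dx ∧ dy ∧ dz
  d(w^2 - 2*x*z) includes (∂/∂w)(w^2 - 2*x*z) dw = (2*w) dw, which multiplied by dy ∧ dz gives (2*w) dy ∧ dz ∧ dw
  d(w*x) includes (∂/∂x)(w*x) dx = (w) dx, which multiplied by dy ∧ dw gives (w) dx ∧ dy ∧ dw
  d(w*y - 2*x*z + 3*y^2) includes (∂/∂x)(w*y - 2*x*z + 3*y^2) dx = (-2*z) dx, which multiplied by dz ∧ dw gives (-2*z) dx ∧ dz ∧ dw
  d(w*y - 2*x*z + 3*y^2) includes (∂/∂y)(w*y - 2*x*z + 3*y^2) dy = (w + 6*y) dy, which multiplied by dz ∧ dw gives (w + 6*y) dy ∧ dz ∧ dw
Collecting like 3-forms: d(omega) = (-2*w - 2*z) dx ∧ dy ∧ dz + (5*w - 3*z) dx ∧ dy ∧ dw + (2*w - y - 2*z) dx ∧ dz ∧ dw + (3*w + 6*y) dy ∧ dz ∧ dw.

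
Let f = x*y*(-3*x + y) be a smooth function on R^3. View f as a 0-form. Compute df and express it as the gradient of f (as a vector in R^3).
df = (y*(-6*x + y)) dx + (x*(-3*x + 2*y)) dy + (0) dz; grad f = (y*(-6*x + y), x*(-3*x + 2*y), 0)

For a 0-form f, d f = (∂f/∂x) dx + (∂f/∂y) dy + (∂f/∂z) dz. The components of the vector representation are exactly the entries of grad f in Cartesian coordinates:
  ∂f/∂x = y*(-6*x + y)
  ∂f/∂y = x*(-3*x + 2*y)
  ∂f/∂z = 0.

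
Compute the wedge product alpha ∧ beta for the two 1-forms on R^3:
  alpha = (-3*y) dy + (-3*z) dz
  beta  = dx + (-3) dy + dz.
alpha ∧ beta = (3*y) dx ∧ dy + (-3*y - 9*z) dy ∧ dz + (3*z) dx ∧ dz

Distribute the wedge, using dx_i ∧ dx_j = -dx_j ∧ dx_i and dx_i ∧ dx_i = 0. For each pair (i, j) with i < j, the coefficient of dx_i ∧ dx_j in alpha ∧ beta is (alpha_i * beta_j - alpha_j * beta_i). Collecting: alpha ∧ beta = (3*y) dx ∧ dy + (-3*y - 9*z) dy ∧ dz + (3*z) dx ∧ dz.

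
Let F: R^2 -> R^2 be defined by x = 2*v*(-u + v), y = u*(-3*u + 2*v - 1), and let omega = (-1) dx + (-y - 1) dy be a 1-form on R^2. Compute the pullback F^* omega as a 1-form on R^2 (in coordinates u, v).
F^* omega = (-18*u^3 + 18*u^2*v - 9*u^2 - 4*u*v^2 + 4*u*v + 5*u + 1) du + (6*u^3 - 4*u^2*v + 2*u^2 - 4*v) dv

Using F^*(f dg) = (f ∘ F) d(g ∘ F), substitute each coordinate x_i by F_i(u, v) in f_i, and replace dx_i by d F_i = (∂F_i/∂u) du + (∂F_i/∂v) dv.
  For the x component: f_1(F) = -1; d F_1 = (-2*v) du + (-2*u + 4*v) dv
  For the y component: f_2(F) = 3*u^2 - 2*u*v + u - 1; d F_2 = (-6*u + 2*v - 1) du + (2*u) dv
Combining and collecting du, dv coefficients:
  coeff of du: -18*u^3 + 18*u^2*v - 9*u^2 - 4*u*v^2 + 4*u*v + 5*u + 1
  coeff of dv: 6*u^3 - 4*u^2*v + 2*u^2 - 4*v
F^* omega = (-18*u^3 + 18*u^2*v - 9*u^2 - 4*u*v^2 + 4*u*v + 5*u + 1) du + (6*u^3 - 4*u^2*v + 2*u^2 - 4*v) dv.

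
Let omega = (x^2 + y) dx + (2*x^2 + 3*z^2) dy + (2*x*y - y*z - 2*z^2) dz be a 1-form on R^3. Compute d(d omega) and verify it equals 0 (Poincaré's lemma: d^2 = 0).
d(d omega) = 0

Step 1: d omega = sum_{i<j} (∂f_j/∂x_i - ∂f_i/∂x_j) dx_i ∧ dx_j:
  coeff of dx ∧ dy: 4*x - 1
  coeff of dx ∧ dz: 2*y
  coeff of dy ∧ dz: 2*x - 7*z
Step 2: Apply d again to each 2-form coefficient. The only possible 3-form in R^3 is dx ∧ dy ∧ dz, with coefficient
  ∂(coeff of dy∧dz)/∂x - ∂(coeff of dx∧dz)/∂y + ∂(coeff of dx∧dy)/∂z
  = ∂/∂x (2*x - 7*z) - ∂/∂y (2*y) + ∂/∂z (4*x - 1).
Each of these terms simplifies to sums of mixed partials that cancel in pairs. The result is 0 (by equality of mixed partials for smooth functions — Schwarz / Clairaut).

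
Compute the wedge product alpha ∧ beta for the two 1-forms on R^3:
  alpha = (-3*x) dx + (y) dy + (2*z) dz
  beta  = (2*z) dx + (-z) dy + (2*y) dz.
alpha ∧ beta = (z*(3*x - 2*y)) dx ∧ dy + (-6*x*y - 4*z^2) dx ∧ dz + (2*y^2 + 2*z^2) dy ∧ dz

Distribute the wedge, using dx_i ∧ dx_j = -dx_j ∧ dx_i and dx_i ∧ dx_i = 0. For each pair (i, j) with i < j, the coefficient of dx_i ∧ dx_j in alpha ∧ beta is (alpha_i * beta_j - alpha_j * beta_i). Collecting: alpha ∧ beta = (z*(3*x - 2*y)) dx ∧ dy + (-6*x*y - 4*z^2) dx ∧ dz + (2*y^2 + 2*z^2) dy ∧ dz.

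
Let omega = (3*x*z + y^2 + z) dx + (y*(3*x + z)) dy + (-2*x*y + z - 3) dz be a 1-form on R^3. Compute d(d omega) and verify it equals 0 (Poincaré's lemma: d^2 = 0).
d(d omega) = 0

Step 1: d omega = sum_{i<j} (∂f_j/∂x_i - ∂f_i/∂x_j) dx_i ∧ dx_j:
  coeff of dx ∧ dy: y
  coeff of dx ∧ dz: -3*x - 2*y - 1
  coeff of dy ∧ dz: -2*x - y
Step 2: Apply d again to each 2-form coefficient. The only possible 3-form in R^3 is dx ∧ dy ∧ dz, with coefficient
  ∂(coeff of dy∧dz)/∂x - ∂(coeff of dx∧dz)/∂y + ∂(coeff of dx∧dy)/∂z
  = ∂/∂x (-2*x - y) - ∂/∂y (-3*x - 2*y - 1) + ∂/∂z (y).
Each of these terms simplifies to sums of mixed partials that cancel in pairs. The result is 0 (by equality of mixed partials for smooth functions — Schwarz / Clairaut).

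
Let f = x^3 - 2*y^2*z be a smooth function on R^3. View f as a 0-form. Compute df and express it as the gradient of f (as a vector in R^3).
df = (3*x^2) dx + (-4*y*z) dy + (-2*y^2) dz; grad f = (3*x^2, -4*y*z, -2*y^2)

For a 0-form f, d f = (∂f/∂x) dx + (∂f/∂y) dy + (∂f/∂z) dz. The components of the vector representation are exactly the entries of grad f in Cartesian coordinates:
  ∂f/∂x = 3*x^2
  ∂f/∂y = -4*y*z
  ∂f/∂z = -2*y^2.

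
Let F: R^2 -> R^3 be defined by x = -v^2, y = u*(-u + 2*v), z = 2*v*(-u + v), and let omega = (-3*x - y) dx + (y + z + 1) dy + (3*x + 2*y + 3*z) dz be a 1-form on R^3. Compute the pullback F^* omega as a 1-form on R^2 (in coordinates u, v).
F^* omega = (2*u^3 + 2*u^2*v - 2*u - 2*v^3 + 2*v) du + (2*u^3 - 6*u^2*v - 6*u*v^2 + 2*u + 6*v^3) dv

Using F^*(f dg) = (f ∘ F) d(g ∘ F), substitute each coordinate x_i by F_i(u, v) in f_i, and replace dx_i by d F_i = (∂F_i/∂u) du + (∂F_i/∂v) dv.
  For the x component: f_1(F) = u^2 - 2*u*v + 3*v^2; d F_1 = (0) du + (-2*v) dv
  For the y component: f_2(F) = -u^2 + 2*v^2 + 1; d F_2 = (-2*u + 2*v) du + (2*u) dv
  For the z component: f_3(F) = -2*u^2 - 2*u*v + 3*v^2; d F_3 = (-2*v) du + (-2*u + 4*v) dv
Combining and collecting du, dv coefficients:
  coeff of du: 2*u^3 + 2*u^2*v - 2*u - 2*v^3 + 2*v
  coeff of dv: 2*u^3 - 6*u^2*v - 6*u*v^2 + 2*u + 6*v^3
F^* omega = (2*u^3 + 2*u^2*v - 2*u - 2*v^3 + 2*v) du + (2*u^3 - 6*u^2*v - 6*u*v^2 + 2*u + 6*v^3) dv.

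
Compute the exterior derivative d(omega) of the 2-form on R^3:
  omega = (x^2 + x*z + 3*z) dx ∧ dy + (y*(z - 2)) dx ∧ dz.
d(omega) = (x - z + 5) dx ∧ dy ∧ dz

For a 2-form omega = sum_{i<j} g_{ij} dx_i ∧ dx_j, the exterior derivative is
  d(omega) = sum_{i<j} d(g_{ij}) ∧ dx_i ∧ dx_j = sum_{i<j, k} (∂g_{ij}/∂x_k) dx_k ∧ dx_i ∧ dx_j.
Expand each term, using dx_k ∧ dx_i ∧ dx_j = sgn(permutation) dx_{(a)} ∧ dx_{(b)} ∧ dx_{(c)} with (a < b < c) sorted:
  d(x^2 + x*z + 3*z) includes (∂/∂z)(x^2 + x*z + 3*z) dz = (x + 3) dz, which multiplied by dx ∧ dy gives (x + 3) dx ∧ dy ∧ dz
  d(y*(z - 2)) includes (∂/∂y)(y*(z - 2)) dy = (z - 2) dy, which multiplied by dx ∧ dz gives (2 - z) dx ∧ dy ∧ dz
Collecting like 3-forms: d(omega) = (x - z + 5) dx ∧ dy ∧ dz.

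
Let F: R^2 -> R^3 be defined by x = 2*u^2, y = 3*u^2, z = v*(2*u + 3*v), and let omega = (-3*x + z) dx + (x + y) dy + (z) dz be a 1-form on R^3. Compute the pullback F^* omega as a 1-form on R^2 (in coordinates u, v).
F^* omega = (6*u^3 + 8*u^2*v + 16*u*v^2 + 6*v^3) du + (2*v*(2*u^2 + 9*u*v + 9*v^2)) dv

Using F^*(f dg) = (f ∘ F) d(g ∘ F), substitute each coordinate x_i by F_i(u, v) in f_i, and replace dx_i by d F_i = (∂F_i/∂u) du + (∂F_i/∂v) dv.
  For the x component: f_1(F) = -6*u^2 + 2*u*v + 3*v^2; d F_1 = (4*u) du + (0) dv
  For the y component: f_2(F) = 5*u^2; d F_2 = (6*u) du + (0) dv
  For the z component: f_3(F) = v*(2*u + 3*v); d F_3 = (2*v) du + (2*u + 6*v) dv
Combining and collecting du, dv coefficients:
  coeff of du: 6*u^3 + 8*u^2*v + 16*u*v^2 + 6*v^3
  coeff of dv: 2*v*(2*u^2 + 9*u*v + 9*v^2)
F^* omega = (6*u^3 + 8*u^2*v + 16*u*v^2 + 6*v^3) du + (2*v*(2*u^2 + 9*u*v + 9*v^2)) dv.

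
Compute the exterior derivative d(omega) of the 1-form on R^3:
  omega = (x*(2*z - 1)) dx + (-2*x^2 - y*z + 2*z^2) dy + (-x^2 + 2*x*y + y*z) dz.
d(omega) = (-4*x) dx ∧ dy + (-4*x + 2*y) dx ∧ dz + (2*x + y - 3*z) dy ∧ dz

For a 1-form omega = sum_i f_i dx_i, the exterior derivative is
  d(omega) = sum_{i < j} (∂f_j/∂x_i - ∂f_i/∂x_j) dx_i ∧ dx_j.
  coefficient of dx ∧ dy: ∂f_2/∂x - ∂f_1/∂y = ∂(-2*x^2 - y*z + 2*z^2)/∂x - ∂(x*(2*z - 1))/∂y = -4*x
  coefficient of dx ∧ dz: ∂f_3/∂x - ∂f_1/∂z = ∂(-x^2 + 2*x*y + y*z)/∂x - ∂(x*(2*z - 1))/∂z = -4*x + 2*y
  coefficient of dy ∧ dz: ∂f_3/∂y - ∂f_2/∂z = ∂(-x^2 + 2*x*y + y*z)/∂y - ∂(-2*x^2 - y*z + 2*z^2)/∂z = 2*x + y - 3*z
Assembling: d(omega) = (-4*x) dx ∧ dy + (-4*x + 2*y) dx ∧ dz + (2*x + y - 3*z) dy ∧ dz.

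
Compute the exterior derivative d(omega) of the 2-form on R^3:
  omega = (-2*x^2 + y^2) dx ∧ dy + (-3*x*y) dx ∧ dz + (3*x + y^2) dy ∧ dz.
d(omega) = (3*x + 3) dx ∧ dy ∧ dz

For a 2-form omega = sum_{i<j} g_{ij} dx_i ∧ dx_j, the exterior derivative is
  d(omega) = sum_{i<j} d(g_{ij}) ∧ dx_i ∧ dx_j = sum_{i<j, k} (∂g_{ij}/∂x_k) dx_k ∧ dx_i ∧ dx_j.
Expand each term, using dx_k ∧ dx_i ∧ dx_j = sgn(permutation) dx_{(a)} ∧ dx_{(b)} ∧ dx_{(c)} with (a < b < c) sorted:
  d(-3*x*y) includes (∂/∂y)(-3*x*y) dy = (-3*x) dy, which multiplied by dx ∧ dz gives (3*x) dx ∧ dy ∧ dz
  d(3*x + y^2) includes (∂/∂x)(3*x + y^2) dx = (3) dx, which multiplied by dy ∧ dz gives (3) dx ∧ dy ∧ dz
Collecting like 3-forms: d(omega) = (3*x + 3) dx ∧ dy ∧ dz.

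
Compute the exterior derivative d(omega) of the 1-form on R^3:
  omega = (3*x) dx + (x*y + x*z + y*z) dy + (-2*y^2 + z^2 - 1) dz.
d(omega) = (y + z) dx ∧ dy + (-x - 5*y) dy ∧ dz

For a 1-form omega = sum_i f_i dx_i, the exterior derivative is
  d(omega) = sum_{i < j} (∂f_j/∂x_i - ∂f_i/∂x_j) dx_i ∧ dx_j.
  coefficient of dx ∧ dy: ∂f_2/∂x - ∂f_1/∂y = ∂(x*y + x*z + y*z)/∂x - ∂(3*x)/∂y = y + z
  coefficient of dy ∧ dz: ∂f_3/∂y - ∂f_2/∂z = ∂(-2*y^2 + z^2 - 1)/∂y - ∂(x*y + x*z + y*z)/∂z = -x - 5*y
Assembling: d(omega) = (y + z) dx ∧ dy + (-x - 5*y) dy ∧ dz.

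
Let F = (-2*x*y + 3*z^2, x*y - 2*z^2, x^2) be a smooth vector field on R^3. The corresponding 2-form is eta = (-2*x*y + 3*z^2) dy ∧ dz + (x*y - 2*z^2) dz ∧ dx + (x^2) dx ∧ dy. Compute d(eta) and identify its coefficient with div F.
d(eta) = (x - 2*y) dx ∧ dy ∧ dz; div F = x - 2*y

For a 2-form in R^3 of the form above, applying d gives a 3-form with coefficient ∂P/∂x + ∂Q/∂y + ∂R/∂z:
  ∂P/∂x = -2*y
  ∂Q/∂y = x
  ∂R/∂z = 0
Sum = x - 2*y, which is exactly div F.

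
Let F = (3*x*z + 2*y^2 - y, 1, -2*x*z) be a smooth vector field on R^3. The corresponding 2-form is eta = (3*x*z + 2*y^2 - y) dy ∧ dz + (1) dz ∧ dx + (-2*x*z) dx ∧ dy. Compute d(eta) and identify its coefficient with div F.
d(eta) = (-2*x + 3*z) dx ∧ dy ∧ dz; div F = -2*x + 3*z

For a 2-form in R^3 of the form above, applying d gives a 3-form with coefficient ∂P/∂x + ∂Q/∂y + ∂R/∂z:
  ∂P/∂x = 3*z
  ∂Q/∂y = 0
  ∂R/∂z = -2*x
Sum = -2*x + 3*z, which is exactly div F.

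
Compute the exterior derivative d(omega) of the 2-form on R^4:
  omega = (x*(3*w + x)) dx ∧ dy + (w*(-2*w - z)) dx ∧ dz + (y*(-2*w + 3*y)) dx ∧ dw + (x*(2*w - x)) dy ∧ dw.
d(omega) = (4*w + x - 6*y) dx ∧ dy ∧ dw + (-4*w - z) dx ∧ dz ∧ dw

For a 2-form omega = sum_{i<j} g_{ij} dx_i ∧ dx_j, the exterior derivative is
  d(omega) = sum_{i<j} d(g_{ij}) ∧ dx_i ∧ dx_j = sum_{i<j, k} (∂g_{ij}/∂x_k) dx_k ∧ dx_i ∧ dx_j.
Expand each term, using dx_k ∧ dx_i ∧ dx_j = sgn(permutation) dx_{(a)} ∧ dx_{(b)} ∧ dx_{(c)} with (a < b < c) sorted:
  d(x*(3*w + x)) includes (∂/∂w)(x*(3*w + x)) dw = (3*x) dw, which multiplied by dx ∧ dy gives (3*x) dx ∧ dy ∧ dw
  d(w*(-2*w - z)) includes (∂/∂w)(w*(-2*w - z)) dw = (-4*w - z) dw, which multiplied by dx ∧ dz gives (-4*w - z) dx ∧ dz ∧ dw
  d(y*(-2*w + 3*y)) includes (∂/∂y)(y*(-2*w + 3*y)) dy = (-2*w + 6*y) dy, which multiplied by dx ∧ dw gives (2*w - 6*y) dx ∧ dy ∧ dw
  d(x*(2*w - x)) includes (∂/∂x)(x*(2*w - x)) dx = (2*w - 2*x) dx, which multiplied by dy ∧ dw gives (2*w - 2*x) dx ∧ dy ∧ dw
Collecting like 3-forms: d(omega) = (4*w + x - 6*y) dx ∧ dy ∧ dw + (-4*w - z) dx ∧ dz ∧ dw.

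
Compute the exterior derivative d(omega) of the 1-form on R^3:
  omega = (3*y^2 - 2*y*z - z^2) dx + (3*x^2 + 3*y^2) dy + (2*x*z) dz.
d(omega) = (6*x - 6*y + 2*z) dx ∧ dy + (2*y + 4*z) dx ∧ dz

For a 1-form omega = sum_i f_i dx_i, the exterior derivative is
  d(omega) = sum_{i < j} (∂f_j/∂x_i - ∂f_i/∂x_j) dx_i ∧ dx_j.
  coefficient of dx ∧ dy: ∂f_2/∂x - ∂f_1/∂y = ∂(3*x^2 + 3*y^2)/∂x - ∂(3*y^2 - 2*y*z - z^2)/∂y = 6*x - 6*y + 2*z
  coefficient of dx ∧ dz: ∂f_3/∂x - ∂f_1/∂z = ∂(2*x*z)/∂x - ∂(3*y^2 - 2*y*z - z^2)/∂z = 2*y + 4*z
Assembling: d(omega) = (6*x - 6*y + 2*z) dx ∧ dy + (2*y + 4*z) dx ∧ dz.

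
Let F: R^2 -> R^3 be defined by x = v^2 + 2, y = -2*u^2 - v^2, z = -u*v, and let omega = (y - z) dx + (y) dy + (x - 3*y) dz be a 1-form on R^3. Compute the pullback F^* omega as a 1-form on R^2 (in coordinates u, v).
F^* omega = (8*u^3 - 6*u^2*v + 4*u*v^2 - 4*v^3 - 2*v) du + (2*u*(-3*u^2 - v^2 - 1)) dv

Using F^*(f dg) = (f ∘ F) d(g ∘ F), substitute each coordinate x_i by F_i(u, v) in f_i, and replace dx_i by d F_i = (∂F_i/∂u) du + (∂F_i/∂v) dv.
  For the x component: f_1(F) = -2*u^2 + u*v - v^2; d F_1 = (0) du + (2*v) dv
  For the y component: f_2(F) = -2*u^2 - v^2; d F_2 = (-4*u) du + (-2*v) dv
  For the z component: f_3(F) = 6*u^2 + 4*v^2 + 2; d F_3 = (-v) du + (-u) dv
Combining and collecting du, dv coefficients:
  coeff of du: 8*u^3 - 6*u^2*v + 4*u*v^2 - 4*v^3 - 2*v
  coeff of dv: 2*u*(-3*u^2 - v^2 - 1)
F^* omega = (8*u^3 - 6*u^2*v + 4*u*v^2 - 4*v^3 - 2*v) du + (2*u*(-3*u^2 - v^2 - 1)) dv.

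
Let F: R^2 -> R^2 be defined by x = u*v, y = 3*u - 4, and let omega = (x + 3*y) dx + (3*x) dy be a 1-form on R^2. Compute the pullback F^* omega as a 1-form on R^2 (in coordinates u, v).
F^* omega = (v*(u*v + 18*u - 12)) du + (u*(u*v + 9*u - 12)) dv

Using F^*(f dg) = (f ∘ F) d(g ∘ F), substitute each coordinate x_i by F_i(u, v) in f_i, and replace dx_i by d F_i = (∂F_i/∂u) du + (∂F_i/∂v) dv.
  For the x component: f_1(F) = u*v + 9*u - 12; d F_1 = (v) du + (u) dv
  For the y component: f_2(F) = 3*u*v; d F_2 = (3) du + (0) dv
Combining and collecting du, dv coefficients:
  coeff of du: v*(u*v + 18*u - 12)
  coeff of dv: u*(u*v + 9*u - 12)
F^* omega = (v*(u*v + 18*u - 12)) du + (u*(u*v + 9*u - 12)) dv.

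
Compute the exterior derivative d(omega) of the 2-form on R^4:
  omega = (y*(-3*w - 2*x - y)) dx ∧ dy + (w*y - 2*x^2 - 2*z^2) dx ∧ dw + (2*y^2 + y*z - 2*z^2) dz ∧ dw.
d(omega) = (-w - 3*y) dx ∧ dy ∧ dw + (4*z) dx ∧ dz ∧ dw + (4*y + z) dy ∧ dz ∧ dw

For a 2-form omega = sum_{i<j} g_{ij} dx_i ∧ dx_j, the exterior derivative is
  d(omega) = sum_{i<j} d(g_{ij}) ∧ dx_i ∧ dx_j = sum_{i<j, k} (∂g_{ij}/∂x_k) dx_k ∧ dx_i ∧ dx_j.
Expand each term, using dx_k ∧ dx_i ∧ dx_j = sgn(permutation) dx_{(a)} ∧ dx_{(b)} ∧ dx_{(c)} with (a < b < c) sorted:
  d(y*(-3*w - 2*x - y)) includes (∂/∂w)(y*(-3*w - 2*x - y)) dw = (-3*y) dw, which multiplied by dx ∧ dy gives (-3*y) dx ∧ dy ∧ dw
  d(w*y - 2*x^2 - 2*z^2) includes (∂/∂y)(w*y - 2*x^2 - 2*z^2) dy = (w) dy, which multiplied by dx ∧ dw gives (-w) dx ∧ dy ∧ dw
  d(w*y - 2*x^2 - 2*z^2) includes (∂/∂z)(w*y - 2*x^2 - 2*z^2) dz = (-4*z) dz, which multiplied by dx ∧ dw gives (4*z) dx ∧ dz ∧ dw
  d(2*y^2 + y*z - 2*z^2) includes (∂/∂y)(2*y^2 + y*z - 2*z^2) dy = (4*y + z) dy, which multiplied by dz ∧ dw gives (4*y + z) dy ∧ dz ∧ dw
Collecting like 3-forms: d(omega) = (-w - 3*y) dx ∧ dy ∧ dw + (4*z) dx ∧ dz ∧ dw + (4*y + z) dy ∧ dz ∧ dw.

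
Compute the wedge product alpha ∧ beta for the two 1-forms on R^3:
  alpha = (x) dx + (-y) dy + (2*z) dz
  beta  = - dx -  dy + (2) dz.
alpha ∧ beta = (-x - y) dx ∧ dy + (2*x + 2*z) dx ∧ dz + (-2*y + 2*z) dy ∧ dz

Distribute the wedge, using dx_i ∧ dx_j = -dx_j ∧ dx_i and dx_i ∧ dx_i = 0. For each pair (i, j) with i < j, the coefficient of dx_i ∧ dx_j in alpha ∧ beta is (alpha_i * beta_j - alpha_j * beta_i). Collecting: alpha ∧ beta = (-x - y) dx ∧ dy + (2*x + 2*z) dx ∧ dz + (-2*y + 2*z) dy ∧ dz.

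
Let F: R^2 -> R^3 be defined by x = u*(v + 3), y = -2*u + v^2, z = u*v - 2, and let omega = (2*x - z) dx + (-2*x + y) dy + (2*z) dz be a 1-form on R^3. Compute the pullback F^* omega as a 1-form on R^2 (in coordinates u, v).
F^* omega = (3*u*v^2 + 13*u*v + 34*u - 2*v^2 - 2*v + 6) du + (3*u^2*v + 6*u^2 - 4*u*v^2 - 16*u*v - 2*u + 2*v^3) dv

Using F^*(f dg) = (f ∘ F) d(g ∘ F), substitute each coordinate x_i by F_i(u, v) in f_i, and replace dx_i by d F_i = (∂F_i/∂u) du + (∂F_i/∂v) dv.
  For the x component: f_1(F) = u*v + 6*u + 2; d F_1 = (v + 3) du + (u) dv
  For the y component: f_2(F) = -2*u*v - 8*u + v^2; d F_2 = (-2) du + (2*v) dv
  For the z component: f_3(F) = 2*u*v - 4; d F_3 = (v) du + (u) dv
Combining and collecting du, dv coefficients:
  coeff of du: 3*u*v^2 + 13*u*v + 34*u - 2*v^2 - 2*v + 6
  coeff of dv: 3*u^2*v + 6*u^2 - 4*u*v^2 - 16*u*v - 2*u + 2*v^3
F^* omega = (3*u*v^2 + 13*u*v + 34*u - 2*v^2 - 2*v + 6) du + (3*u^2*v + 6*u^2 - 4*u*v^2 - 16*u*v - 2*u + 2*v^3) dv.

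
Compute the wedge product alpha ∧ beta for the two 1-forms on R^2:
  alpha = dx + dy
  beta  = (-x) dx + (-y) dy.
alpha ∧ beta = (x - y) dx ∧ dy

Distribute the wedge, using dx_i ∧ dx_j = -dx_j ∧ dx_i and dx_i ∧ dx_i = 0. For each pair (i, j) with i < j, the coefficient of dx_i ∧ dx_j in alpha ∧ beta is (alpha_i * beta_j - alpha_j * beta_i). Collecting: alpha ∧ beta = (x - y) dx ∧ dy.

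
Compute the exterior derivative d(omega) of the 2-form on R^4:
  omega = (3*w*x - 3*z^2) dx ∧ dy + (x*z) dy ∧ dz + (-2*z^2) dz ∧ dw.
d(omega) = (-5*z) dx ∧ dy ∧ dz + (3*x) dx ∧ dy ∧ dw

For a 2-form omega = sum_{i<j} g_{ij} dx_i ∧ dx_j, the exterior derivative is
  d(omega) = sum_{i<j} d(g_{ij}) ∧ dx_i ∧ dx_j = sum_{i<j, k} (∂g_{ij}/∂x_k) dx_k ∧ dx_i ∧ dx_j.
Expand each term, using dx_k ∧ dx_i ∧ dx_j = sgn(permutation) dx_{(a)} ∧ dx_{(b)} ∧ dx_{(c)} with (a < b < c) sorted:
  d(3*w*x - 3*z^2) includes (∂/∂z)(3*w*x - 3*z^2) dz = (-6*z) dz, which multiplied by dx ∧ dy gives (-6*z) dx ∧ dy ∧ dz
  d(3*w*x - 3*z^2) includes (∂/∂w)(3*w*x - 3*z^2) dw = (3*x) dw, which multiplied by dx ∧ dy gives (3*x) dx ∧ dy ∧ dw
  d(x*z) includes (∂/∂x)(x*z) dx = (z) dx, which multiplied by dy ∧ dz gives (z) dx ∧ dy ∧ dz
Collecting like 3-forms: d(omega) = (-5*z) dx ∧ dy ∧ dz + (3*x) dx ∧ dy ∧ dw.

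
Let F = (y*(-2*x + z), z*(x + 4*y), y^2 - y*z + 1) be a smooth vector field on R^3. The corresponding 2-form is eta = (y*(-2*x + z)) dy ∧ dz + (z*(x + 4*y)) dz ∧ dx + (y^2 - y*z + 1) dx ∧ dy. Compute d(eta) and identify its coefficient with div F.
d(eta) = (-3*y + 4*z) dx ∧ dy ∧ dz; div F = -3*y + 4*z

For a 2-form in R^3 of the form above, applying d gives a 3-form with coefficient ∂P/∂x + ∂Q/∂y + ∂R/∂z:
  ∂P/∂x = -2*y
  ∂Q/∂y = 4*z
  ∂R/∂z = -y
Sum = -3*y + 4*z, which is exactly div F.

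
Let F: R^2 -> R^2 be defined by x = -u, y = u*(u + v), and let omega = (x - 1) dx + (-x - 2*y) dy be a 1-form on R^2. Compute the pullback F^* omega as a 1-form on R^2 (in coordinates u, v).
F^* omega = (-4*u^3 - 6*u^2*v + 2*u^2 - 2*u*v^2 + u*v + u + 1) du + (u^2*(-2*u - 2*v + 1)) dv

Using F^*(f dg) = (f ∘ F) d(g ∘ F), substitute each coordinate x_i by F_i(u, v) in f_i, and replace dx_i by d F_i = (∂F_i/∂u) du + (∂F_i/∂v) dv.
  For the x component: f_1(F) = -u - 1; d F_1 = (-1) du + (0) dv
  For the y component: f_2(F) = u*(-2*u - 2*v + 1); d F_2 = (2*u + v) du + (u) dv
Combining and collecting du, dv coefficients:
  coeff of du: -4*u^3 - 6*u^2*v + 2*u^2 - 2*u*v^2 + u*v + u + 1
  coeff of dv: u^2*(-2*u - 2*v + 1)
F^* omega = (-4*u^3 - 6*u^2*v + 2*u^2 - 2*u*v^2 + u*v + u + 1) du + (u^2*(-2*u - 2*v + 1)) dv.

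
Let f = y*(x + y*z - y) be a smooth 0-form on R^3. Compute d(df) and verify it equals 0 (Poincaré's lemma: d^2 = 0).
d(df) = 0

Step 1: df = sum_i (∂f/∂x_i) dx_i = (y) dx + (x + 2*y*z - 2*y) dy + (y^2) dz.
Step 2: Apply d again. Using the 1-form formula, the coefficient of dx ∧ dy in d(df) is ∂^2 f/∂x ∂y - ∂^2 f/∂y ∂x = (1) - (1) = 0 (equality of mixed partials for smooth f).
Similarly for dx ∧ dz and dy ∧ dz — all coefficients vanish. So d(df) = 0.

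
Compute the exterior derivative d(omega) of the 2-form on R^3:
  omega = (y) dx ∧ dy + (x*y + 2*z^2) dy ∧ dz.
d(omega) = (y) dx ∧ dy ∧ dz

For a 2-form omega = sum_{i<j} g_{ij} dx_i ∧ dx_j, the exterior derivative is
  d(omega) = sum_{i<j} d(g_{ij}) ∧ dx_i ∧ dx_j = sum_{i<j, k} (∂g_{ij}/∂x_k) dx_k ∧ dx_i ∧ dx_j.
Expand each term, using dx_k ∧ dx_i ∧ dx_j = sgn(permutation) dx_{(a)} ∧ dx_{(b)} ∧ dx_{(c)} with (a < b < c) sorted:
  d(x*y + 2*z^2) includes (∂/∂x)(x*y + 2*z^2) dx = (y) dx, which multiplied by dy ∧ dz gives (y) dx ∧ dy ∧ dz
Collecting like 3-forms: d(omega) = (y) dx ∧ dy ∧ dz.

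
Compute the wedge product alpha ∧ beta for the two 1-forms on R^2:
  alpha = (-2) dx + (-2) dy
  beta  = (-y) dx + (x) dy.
alpha ∧ beta = (-2*x - 2*y) dx ∧ dy

Distribute the wedge, using dx_i ∧ dx_j = -dx_j ∧ dx_i and dx_i ∧ dx_i = 0. For each pair (i, j) with i < j, the coefficient of dx_i ∧ dx_j in alpha ∧ beta is (alpha_i * beta_j - alpha_j * beta_i). Collecting: alpha ∧ beta = (-2*x - 2*y) dx ∧ dy.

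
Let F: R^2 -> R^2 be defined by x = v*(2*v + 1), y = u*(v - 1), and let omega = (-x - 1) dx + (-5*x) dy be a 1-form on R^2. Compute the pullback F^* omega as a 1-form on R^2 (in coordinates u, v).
F^* omega = (5*v*(-2*v^2 + v + 1)) du + (-10*u*v^2 - 5*u*v - 8*v^3 - 6*v^2 - 5*v - 1) dv

Using F^*(f dg) = (f ∘ F) d(g ∘ F), substitute each coordinate x_i by F_i(u, v) in f_i, and replace dx_i by d F_i = (∂F_i/∂u) du + (∂F_i/∂v) dv.
  For the x component: f_1(F) = -2*v^2 - v - 1; d F_1 = (0) du + (4*v + 1) dv
  For the y component: f_2(F) = 5*v*(-2*v - 1); d F_2 = (v - 1) du + (u) dv
Combining and collecting du, dv coefficients:
  coeff of du: 5*v*(-2*v^2 + v + 1)
  coeff of dv: -10*u*v^2 - 5*u*v - 8*v^3 - 6*v^2 - 5*v - 1
F^* omega = (5*v*(-2*v^2 + v + 1)) du + (-10*u*v^2 - 5*u*v - 8*v^3 - 6*v^2 - 5*v - 1) dv.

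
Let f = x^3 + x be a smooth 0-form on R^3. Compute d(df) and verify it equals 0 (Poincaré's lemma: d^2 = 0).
d(df) = 0

Step 1: df = sum_i (∂f/∂x_i) dx_i = (3*x^2 + 1) dx + (0) dy + (0) dz.
Step 2: Apply d again. Using the 1-form formula, the coefficient of dx ∧ dy in d(df) is ∂^2 f/∂x ∂y - ∂^2 f/∂y ∂x = (0) - (0) = 0 (equality of mixed partials for smooth f).
Similarly for dx ∧ dz and dy ∧ dz — all coefficients vanish. So d(df) = 0.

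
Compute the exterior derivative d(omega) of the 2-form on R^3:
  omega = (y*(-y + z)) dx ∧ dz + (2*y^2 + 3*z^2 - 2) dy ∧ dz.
d(omega) = (2*y - z) dx ∧ dy ∧ dz

For a 2-form omega = sum_{i<j} g_{ij} dx_i ∧ dx_j, the exterior derivative is
  d(omega) = sum_{i<j} d(g_{ij}) ∧ dx_i ∧ dx_j = sum_{i<j, k} (∂g_{ij}/∂x_k) dx_k ∧ dx_i ∧ dx_j.
Expand each term, using dx_k ∧ dx_i ∧ dx_j = sgn(permutation) dx_{(a)} ∧ dx_{(b)} ∧ dx_{(c)} with (a < b < c) sorted:
  d(y*(-y + z)) includes (∂/∂y)(y*(-y + z)) dy = (-2*y + z) dy, which multiplied by dx ∧ dz gives (2*y - z) dx ∧ dy ∧ dz
Collecting like 3-forms: d(omega) = (2*y - z) dx ∧ dy ∧ dz.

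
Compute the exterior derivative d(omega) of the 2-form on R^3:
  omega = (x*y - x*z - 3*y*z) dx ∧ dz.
d(omega) = (-x + 3*z) dx ∧ dy ∧ dz

For a 2-form omega = sum_{i<j} g_{ij} dx_i ∧ dx_j, the exterior derivative is
  d(omega) = sum_{i<j} d(g_{ij}) ∧ dx_i ∧ dx_j = sum_{i<j, k} (∂g_{ij}/∂x_k) dx_k ∧ dx_i ∧ dx_j.
Expand each term, using dx_k ∧ dx_i ∧ dx_j = sgn(permutation) dx_{(a)} ∧ dx_{(b)} ∧ dx_{(c)} with (a < b < c) sorted:
  d(x*y - x*z - 3*y*z) includes (∂/∂y)(x*y - x*z - 3*y*z) dy = (x - 3*z) dy, which multiplied by dx ∧ dz gives (-x + 3*z) dx ∧ dy ∧ dz
Collecting like 3-forms: d(omega) = (-x + 3*z) dx ∧ dy ∧ dz.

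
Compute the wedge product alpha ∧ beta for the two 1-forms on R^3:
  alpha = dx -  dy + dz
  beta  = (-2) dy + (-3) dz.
alpha ∧ beta = (-2) dx ∧ dy + (-3) dx ∧ dz + (5) dy ∧ dz

Distribute the wedge, using dx_i ∧ dx_j = -dx_j ∧ dx_i and dx_i ∧ dx_i = 0. For each pair (i, j) with i < j, the coefficient of dx_i ∧ dx_j in alpha ∧ beta is (alpha_i * beta_j - alpha_j * beta_i). Collecting: alpha ∧ beta = (-2) dx ∧ dy + (-3) dx ∧ dz + (5) dy ∧ dz.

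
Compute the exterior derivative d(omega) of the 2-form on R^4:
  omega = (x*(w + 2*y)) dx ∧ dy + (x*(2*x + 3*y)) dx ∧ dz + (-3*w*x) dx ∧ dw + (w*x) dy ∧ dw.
d(omega) = (w + x) dx ∧ dy ∧ dw + (-3*x) dx ∧ dy ∧ dz

For a 2-form omega = sum_{i<j} g_{ij} dx_i ∧ dx_j, the exterior derivative is
  d(omega) = sum_{i<j} d(g_{ij}) ∧ dx_i ∧ dx_j = sum_{i<j, k} (∂g_{ij}/∂x_k) dx_k ∧ dx_i ∧ dx_j.
Expand each term, using dx_k ∧ dx_i ∧ dx_j = sgn(permutation) dx_{(a)} ∧ dx_{(b)} ∧ dx_{(c)} with (a < b < c) sorted:
  d(x*(w + 2*y)) includes (∂/∂w)(x*(w + 2*y)) dw = (x) dw, which multiplied by dx ∧ dy gives (x) dx ∧ dy ∧ dw
  d(x*(2*x + 3*y)) includes (∂/∂y)(x*(2*x + 3*y)) dy = (3*x) dy, which multiplied by dx ∧ dz gives (-3*x) dx ∧ dy ∧ dz
  d(w*x) includes (∂/∂x)(w*x) dx = (w) dx, which multiplied by dy ∧ dw gives (w) dx ∧ dy ∧ dw
Collecting like 3-forms: d(omega) = (w + x) dx ∧ dy ∧ dw + (-3*x) dx ∧ dy ∧ dz.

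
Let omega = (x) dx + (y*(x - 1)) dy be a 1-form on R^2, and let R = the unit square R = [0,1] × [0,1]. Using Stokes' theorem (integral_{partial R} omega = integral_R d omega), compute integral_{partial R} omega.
integral_(partial R) omega = 1/2

Stokes: integral_partial_R omega = integral_R d omega with d omega = (∂Q/∂x - ∂P/∂y) dx ∧ dy.
  ∂Q/∂x = y
  ∂P/∂y = 0
  integrand = ∂Q/∂x - ∂P/∂y = y.
Integrating over R: integral_0^1 integral_0^1 (y) dx dy = 1/2.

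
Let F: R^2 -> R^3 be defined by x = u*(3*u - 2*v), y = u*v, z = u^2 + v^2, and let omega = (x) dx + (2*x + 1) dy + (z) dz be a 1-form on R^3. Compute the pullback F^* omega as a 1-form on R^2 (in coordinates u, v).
F^* omega = (20*u^3 - 12*u^2*v + 2*u*v^2 + v) du + (2*u^2*v + u + 2*v^3) dv

Using F^*(f dg) = (f ∘ F) d(g ∘ F), substitute each coordinate x_i by F_i(u, v) in f_i, and replace dx_i by d F_i = (∂F_i/∂u) du + (∂F_i/∂v) dv.
  For the x component: f_1(F) = u*(3*u - 2*v); d F_1 = (6*u - 2*v) du + (-2*u) dv
  For the y component: f_2(F) = 6*u^2 - 4*u*v + 1; d F_2 = (v) du + (u) dv
  For the z component: f_3(F) = u^2 + v^2; d F_3 = (2*u) du + (2*v) dv
Combining and collecting du, dv coefficients:
  coeff of du: 20*u^3 - 12*u^2*v + 2*u*v^2 + v
  coeff of dv: 2*u^2*v + u + 2*v^3
F^* omega = (20*u^3 - 12*u^2*v + 2*u*v^2 + v) du + (2*u^2*v + u + 2*v^3) dv.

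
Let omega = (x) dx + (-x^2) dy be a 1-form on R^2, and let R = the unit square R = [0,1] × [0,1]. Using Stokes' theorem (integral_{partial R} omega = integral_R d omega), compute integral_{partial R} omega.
integral_(partial R) omega = -1

Stokes: integral_partial_R omega = integral_R d omega with d omega = (∂Q/∂x - ∂P/∂y) dx ∧ dy.
  ∂Q/∂x = -2*x
  ∂P/∂y = 0
  integrand = ∂Q/∂x - ∂P/∂y = -2*x.
Integrating over R: integral_0^1 integral_0^1 (-2*x) dx dy = -1.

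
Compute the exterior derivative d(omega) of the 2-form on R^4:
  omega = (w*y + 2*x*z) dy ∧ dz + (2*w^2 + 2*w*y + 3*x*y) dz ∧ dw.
d(omega) = (2*z) dx ∧ dy ∧ dz + (2*w + 3*x + y) dy ∧ dz ∧ dw + (3*y) dx ∧ dz ∧ dw

For a 2-form omega = sum_{i<j} g_{ij} dx_i ∧ dx_j, the exterior derivative is
  d(omega) = sum_{i<j} d(g_{ij}) ∧ dx_i ∧ dx_j = sum_{i<j, k} (∂g_{ij}/∂x_k) dx_k ∧ dx_i ∧ dx_j.
Expand each term, using dx_k ∧ dx_i ∧ dx_j = sgn(permutation) dx_{(a)} ∧ dx_{(b)} ∧ dx_{(c)} with (a < b < c) sorted:
  d(w*y + 2*x*z) includes (∂/∂x)(w*y + 2*x*z) dx = (2*z) dx, which multiplied by dy ∧ dz gives (2*z) dx ∧ dy ∧ dz
  d(w*y + 2*x*z) includes (∂/∂w)(w*y + 2*x*z) dw = (y) dw, which multiplied by dy ∧ dz gives (y) dy ∧ dz ∧ dw
  d(2*w^2 + 2*w*y + 3*x*y) includes (∂/∂x)(2*w^2 + 2*w*y + 3*x*y) dx = (3*y) dx, which multiplied by dz ∧ dw gives (3*y) dx ∧ dz ∧ dw
  d(2*w^2 + 2*w*y + 3*x*y) includes (∂/∂y)(2*w^2 + 2*w*y + 3*x*y) dy = (2*w + 3*x) dy, which multiplied by dz ∧ dw gives (2*w + 3*x) dy ∧ dz ∧ dw
Collecting like 3-forms: d(omega) = (2*z) dx ∧ dy ∧ dz + (2*w + 3*x + y) dy ∧ dz ∧ dw + (3*y) dx ∧ dz ∧ dw.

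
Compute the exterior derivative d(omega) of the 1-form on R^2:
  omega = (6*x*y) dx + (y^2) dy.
d(omega) = (-6*x) dx ∧ dy

For a 1-form omega = sum_i f_i dx_i, the exterior derivative is
  d(omega) = sum_{i < j} (∂f_j/∂x_i - ∂f_i/∂x_j) dx_i ∧ dx_j.
  coefficient of dx ∧ dy: ∂f_2/∂x - ∂f_1/∂y = ∂(y^2)/∂x - ∂(6*x*y)/∂y = -6*x
Assembling: d(omega) = (-6*x) dx ∧ dy.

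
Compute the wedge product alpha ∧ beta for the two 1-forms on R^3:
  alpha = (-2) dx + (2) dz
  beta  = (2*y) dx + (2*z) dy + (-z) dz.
alpha ∧ beta = (-4*z) dx ∧ dy + (-4*y + 2*z) dx ∧ dz + (-4*z) dy ∧ dz

Distribute the wedge, using dx_i ∧ dx_j = -dx_j ∧ dx_i and dx_i ∧ dx_i = 0. For each pair (i, j) with i < j, the coefficient of dx_i ∧ dx_j in alpha ∧ beta is (alpha_i * beta_j - alpha_j * beta_i). Collecting: alpha ∧ beta = (-4*z) dx ∧ dy + (-4*y + 2*z) dx ∧ dz + (-4*z) dy ∧ dz.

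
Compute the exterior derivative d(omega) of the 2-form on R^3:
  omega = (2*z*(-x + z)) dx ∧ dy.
d(omega) = (-2*x + 4*z) dx ∧ dy ∧ dz

For a 2-form omega = sum_{i<j} g_{ij} dx_i ∧ dx_j, the exterior derivative is
  d(omega) = sum_{i<j} d(g_{ij}) ∧ dx_i ∧ dx_j = sum_{i<j, k} (∂g_{ij}/∂x_k) dx_k ∧ dx_i ∧ dx_j.
Expand each term, using dx_k ∧ dx_i ∧ dx_j = sgn(permutation) dx_{(a)} ∧ dx_{(b)} ∧ dx_{(c)} with (a < b < c) sorted:
  d(2*z*(-x + z)) includes (∂/∂z)(2*z*(-x + z)) dz = (-2*x + 4*z) dz, which multiplied by dx ∧ dy gives (-2*x + 4*z) dx ∧ dy ∧ dz
Collecting like 3-forms: d(omega) = (-2*x + 4*z) dx ∧ dy ∧ dz.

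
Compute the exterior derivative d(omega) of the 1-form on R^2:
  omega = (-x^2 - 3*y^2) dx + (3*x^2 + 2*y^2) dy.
d(omega) = (6*x + 6*y) dx ∧ dy

For a 1-form omega = sum_i f_i dx_i, the exterior derivative is
  d(omega) = sum_{i < j} (∂f_j/∂x_i - ∂f_i/∂x_j) dx_i ∧ dx_j.
  coefficient of dx ∧ dy: ∂f_2/∂x - ∂f_1/∂y = ∂(3*x^2 + 2*y^2)/∂x - ∂(-x^2 - 3*y^2)/∂y = 6*x + 6*y
Assembling: d(omega) = (6*x + 6*y) dx ∧ dy.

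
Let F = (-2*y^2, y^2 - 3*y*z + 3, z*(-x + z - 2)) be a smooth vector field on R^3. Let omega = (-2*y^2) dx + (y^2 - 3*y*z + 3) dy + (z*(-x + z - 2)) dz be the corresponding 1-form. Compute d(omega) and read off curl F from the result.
d(omega) = (3*y) dy ∧ dz + (z) dz ∧ dx + (4*y) dx ∧ dy; curl F = (3*y, z, 4*y)

d omega = sum_{i<j} (∂f_j/∂x_i - ∂f_i/∂x_j) dx_i ∧ dx_j. Under the identification (dy ∧ dz, dz ∧ dx, dx ∧ dy) ↔ (e_x, e_y, e_z), the coefficients are exactly the components of curl F. Compute:
  ∂R/∂y - ∂Q/∂z = (0) - (-3*y) = 3*y
  ∂P/∂z - ∂R/∂x = (0) - (-z) = z
  ∂Q/∂x - ∂P/∂y = (0) - (-4*y) = 4*y.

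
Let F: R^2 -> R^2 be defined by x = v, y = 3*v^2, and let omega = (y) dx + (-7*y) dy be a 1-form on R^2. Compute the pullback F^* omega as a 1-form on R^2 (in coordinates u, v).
F^* omega = (v^2*(3 - 126*v)) dv

Using F^*(f dg) = (f ∘ F) d(g ∘ F), substitute each coordinate x_i by F_i(u, v) in f_i, and replace dx_i by d F_i = (∂F_i/∂u) du + (∂F_i/∂v) dv.
  For the x component: f_1(F) = 3*v^2; d F_1 = (0) du + (1) dv
  For the y component: f_2(F) = -21*v^2; d F_2 = (0) du + (6*v) dv
Combining and collecting du, dv coefficients:
  coeff of du: 0
  coeff of dv: v^2*(3 - 126*v)
F^* omega = (v^2*(3 - 126*v)) dv.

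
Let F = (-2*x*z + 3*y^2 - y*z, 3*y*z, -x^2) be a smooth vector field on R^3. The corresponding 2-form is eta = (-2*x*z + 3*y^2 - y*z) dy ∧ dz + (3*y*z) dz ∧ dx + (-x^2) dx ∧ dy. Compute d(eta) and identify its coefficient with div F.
d(eta) = (z) dx ∧ dy ∧ dz; div F = z

For a 2-form in R^3 of the form above, applying d gives a 3-form with coefficient ∂P/∂x + ∂Q/∂y + ∂R/∂z:
  ∂P/∂x = -2*z
  ∂Q/∂y = 3*z
  ∂R/∂z = 0
Sum = z, which is exactly div F.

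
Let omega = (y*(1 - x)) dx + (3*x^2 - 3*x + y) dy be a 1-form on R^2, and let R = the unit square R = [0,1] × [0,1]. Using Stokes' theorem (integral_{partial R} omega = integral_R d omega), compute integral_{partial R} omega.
integral_(partial R) omega = -1/2

Stokes: integral_partial_R omega = integral_R d omega with d omega = (∂Q/∂x - ∂P/∂y) dx ∧ dy.
  ∂Q/∂x = 6*x - 3
  ∂P/∂y = 1 - x
  integrand = ∂Q/∂x - ∂P/∂y = 7*x - 4.
Integrating over R: integral_0^1 integral_0^1 (7*x - 4) dx dy = -1/2.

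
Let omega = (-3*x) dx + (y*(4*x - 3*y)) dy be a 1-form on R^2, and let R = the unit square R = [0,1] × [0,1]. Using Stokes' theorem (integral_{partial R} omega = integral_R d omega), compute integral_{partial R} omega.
integral_(partial R) omega = 2

Stokes: integral_partial_R omega = integral_R d omega with d omega = (∂Q/∂x - ∂P/∂y) dx ∧ dy.
  ∂Q/∂x = 4*y
  ∂P/∂y = 0
  integrand = ∂Q/∂x - ∂P/∂y = 4*y.
Integrating over R: integral_0^1 integral_0^1 (4*y) dx dy = 2.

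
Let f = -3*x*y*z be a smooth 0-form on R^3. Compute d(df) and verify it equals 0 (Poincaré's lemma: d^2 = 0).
d(df) = 0

Step 1: df = sum_i (∂f/∂x_i) dx_i = (-3*y*z) dx + (-3*x*z) dy + (-3*x*y) dz.
Step 2: Apply d again. Using the 1-form formula, the coefficient of dx ∧ dy in d(df) is ∂^2 f/∂x ∂y - ∂^2 f/∂y ∂x = (-3*z) - (-3*z) = 0 (equality of mixed partials for smooth f).
Similarly for dx ∧ dz and dy ∧ dz — all coefficients vanish. So d(df) = 0.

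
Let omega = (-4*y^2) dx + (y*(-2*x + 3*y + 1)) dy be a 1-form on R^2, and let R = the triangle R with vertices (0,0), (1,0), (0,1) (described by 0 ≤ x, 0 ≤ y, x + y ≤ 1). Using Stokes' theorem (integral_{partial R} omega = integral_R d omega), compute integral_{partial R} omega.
integral_(partial R) omega = 1

Stokes: integral_partial_R omega = integral_R d omega with d omega = (∂Q/∂x - ∂P/∂y) dx ∧ dy.
  ∂Q/∂x = -2*y
  ∂P/∂y = -8*y
  integrand = ∂Q/∂x - ∂P/∂y = 6*y.
Integrating over R: integral_0^1 integral_0^{1-x} (6*y) dy dx = 1.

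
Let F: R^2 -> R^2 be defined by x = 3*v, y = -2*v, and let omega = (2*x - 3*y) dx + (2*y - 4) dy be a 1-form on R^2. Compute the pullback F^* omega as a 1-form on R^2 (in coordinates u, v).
F^* omega = (44*v + 8) dv

Using F^*(f dg) = (f ∘ F) d(g ∘ F), substitute each coordinate x_i by F_i(u, v) in f_i, and replace dx_i by d F_i = (∂F_i/∂u) du + (∂F_i/∂v) dv.
  For the x component: f_1(F) = 12*v; d F_1 = (0) du + (3) dv
  For the y component: f_2(F) = -4*v - 4; d F_2 = (0) du + (-2) dv
Combining and collecting du, dv coefficients:
  coeff of du: 0
  coeff of dv: 44*v + 8
F^* omega = (44*v + 8) dv.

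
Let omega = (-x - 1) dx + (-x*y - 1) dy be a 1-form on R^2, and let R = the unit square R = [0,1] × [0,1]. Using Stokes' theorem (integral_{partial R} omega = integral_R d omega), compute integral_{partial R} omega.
integral_(partial R) omega = -1/2

Stokes: integral_partial_R omega = integral_R d omega with d omega = (∂Q/∂x - ∂P/∂y) dx ∧ dy.
  ∂Q/∂x = -y
  ∂P/∂y = 0
  integrand = ∂Q/∂x - ∂P/∂y = -y.
Integrating over R: integral_0^1 integral_0^1 (-y) dx dy = -1/2.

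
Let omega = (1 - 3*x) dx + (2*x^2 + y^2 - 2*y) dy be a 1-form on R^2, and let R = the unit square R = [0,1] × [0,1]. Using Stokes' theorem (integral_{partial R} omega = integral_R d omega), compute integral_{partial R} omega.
integral_(partial R) omega = 2

Stokes: integral_partial_R omega = integral_R d omega with d omega = (∂Q/∂x - ∂P/∂y) dx ∧ dy.
  ∂Q/∂x = 4*x
  ∂P/∂y = 0
  integrand = ∂Q/∂x - ∂P/∂y = 4*x.
Integrating over R: integral_0^1 integral_0^1 (4*x) dx dy = 2.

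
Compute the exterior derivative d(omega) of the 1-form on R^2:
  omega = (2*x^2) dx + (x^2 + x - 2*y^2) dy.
d(omega) = (2*x + 1) dx ∧ dy

For a 1-form omega = sum_i f_i dx_i, the exterior derivative is
  d(omega) = sum_{i < j} (∂f_j/∂x_i - ∂f_i/∂x_j) dx_i ∧ dx_j.
  coefficient of dx ∧ dy: ∂f_2/∂x - ∂f_1/∂y = ∂(x^2 + x - 2*y^2)/∂x - ∂(2*x^2)/∂y = 2*x + 1
Assembling: d(omega) = (2*x + 1) dx ∧ dy.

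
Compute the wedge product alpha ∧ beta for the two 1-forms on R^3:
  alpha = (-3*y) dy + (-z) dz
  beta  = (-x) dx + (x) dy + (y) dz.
alpha ∧ beta = (-3*x*y) dx ∧ dy + (x*z - 3*y^2) dy ∧ dz + (-x*z) dx ∧ dz

Distribute the wedge, using dx_i ∧ dx_j = -dx_j ∧ dx_i and dx_i ∧ dx_i = 0. For each pair (i, j) with i < j, the coefficient of dx_i ∧ dx_j in alpha ∧ beta is (alpha_i * beta_j - alpha_j * beta_i). Collecting: alpha ∧ beta = (-3*x*y) dx ∧ dy + (x*z - 3*y^2) dy ∧ dz + (-x*z) dx ∧ dz.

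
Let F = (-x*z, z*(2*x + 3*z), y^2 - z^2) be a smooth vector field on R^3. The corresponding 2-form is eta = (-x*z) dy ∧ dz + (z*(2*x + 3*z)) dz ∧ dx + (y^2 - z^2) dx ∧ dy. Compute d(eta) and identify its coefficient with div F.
d(eta) = (-3*z) dx ∧ dy ∧ dz; div F = -3*z

For a 2-form in R^3 of the form above, applying d gives a 3-form with coefficient ∂P/∂x + ∂Q/∂y + ∂R/∂z:
  ∂P/∂x = -z
  ∂Q/∂y = 0
  ∂R/∂z = -2*z
Sum = -3*z, which is exactly div F.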